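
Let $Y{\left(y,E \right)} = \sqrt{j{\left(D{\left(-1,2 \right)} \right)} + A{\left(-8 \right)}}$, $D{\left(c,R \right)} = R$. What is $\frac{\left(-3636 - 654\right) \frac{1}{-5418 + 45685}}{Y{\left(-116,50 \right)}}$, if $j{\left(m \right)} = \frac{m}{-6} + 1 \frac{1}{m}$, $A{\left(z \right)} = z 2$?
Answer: $\frac{858 i \sqrt{570}}{765073} \approx 0.026775 i$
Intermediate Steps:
$A{\left(z \right)} = 2 z$
$j{\left(m \right)} = \frac{1}{m} - \frac{m}{6}$ ($j{\left(m \right)} = m \left(- \frac{1}{6}\right) + \frac{1}{m} = - \frac{m}{6} + \frac{1}{m} = \frac{1}{m} - \frac{m}{6}$)
$Y{\left(y,E \right)} = \frac{i \sqrt{570}}{6}$ ($Y{\left(y,E \right)} = \sqrt{\left(\frac{1}{2} - \frac{1}{3}\right) + 2 \left(-8\right)} = \sqrt{\left(\frac{1}{2} - \frac{1}{3}\right) - 16} = \sqrt{\frac{1}{6} - 16} = \sqrt{- \frac{95}{6}} = \frac{i \sqrt{570}}{6}$)
$\frac{\left(-3636 - 654\right) \frac{1}{-5418 + 45685}}{Y{\left(-116,50 \right)}} = \frac{\left(-3636 - 654\right) \frac{1}{-5418 + 45685}}{\frac{1}{6} i \sqrt{570}} = - \frac{4290}{40267} \left(- \frac{i \sqrt{570}}{95}\right) = \left(-4290\right) \frac{1}{40267} \left(- \frac{i \sqrt{570}}{95}\right) = - \frac{4290 \left(- \frac{i \sqrt{570}}{95}\right)}{40267} = \frac{858 i \sqrt{570}}{765073}$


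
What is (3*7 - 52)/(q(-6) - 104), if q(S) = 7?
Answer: 31/97 ≈ 0.31959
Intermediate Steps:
(3*7 - 52)/(q(-6) - 104) = (3*7 - 52)/(7 - 104) = (21 - 52)/(-97) = -31*(-1/97) = 31/97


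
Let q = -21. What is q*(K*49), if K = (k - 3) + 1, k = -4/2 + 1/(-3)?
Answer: 4459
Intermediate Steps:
k = -7/3 (k = -4*½ + 1*(-⅓) = -2 - ⅓ = -7/3 ≈ -2.3333)
K = -13/3 (K = (-7/3 - 3) + 1 = -16/3 + 1 = -13/3 ≈ -4.3333)
q*(K*49) = -(-91)*49 = -21*(-637/3) = 4459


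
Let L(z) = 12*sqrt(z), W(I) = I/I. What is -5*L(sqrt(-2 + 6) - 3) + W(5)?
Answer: 1 - 60*I ≈ 1.0 - 60.0*I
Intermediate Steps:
W(I) = 1
-5*L(sqrt(-2 + 6) - 3) + W(5) = -60*sqrt(sqrt(-2 + 6) - 3) + 1 = -60*sqrt(sqrt(4) - 3) + 1 = -60*sqrt(2 - 3) + 1 = -60*sqrt(-1) + 1 = -60*I + 1 = 1 - 60*I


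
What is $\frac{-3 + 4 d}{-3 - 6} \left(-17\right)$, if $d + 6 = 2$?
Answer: $- \frac{323}{9} \approx -35.889$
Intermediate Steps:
$d = -4$ ($d = -6 + 2 = -4$)
$\frac{-3 + 4 d}{-3 - 6} \left(-17\right) = \frac{-3 + 4 \left(-4\right)}{-3 - 6} \left(-17\right) = \frac{-3 - 16}{-9} \left(-17\right) = \left(-19\right) \left(- \frac{1}{9}\right) \left(-17\right) = \frac{19}{9} \left(-17\right) = - \frac{323}{9}$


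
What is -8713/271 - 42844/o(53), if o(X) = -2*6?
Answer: 2876542/813 ≈ 3538.2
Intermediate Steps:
o(X) = -12
-8713/271 - 42844/o(53) = -8713/271 - 42844/(-12) = -8713*1/271 - 42844*(-1/12) = -8713/271 + 10711/3 = 2876542/813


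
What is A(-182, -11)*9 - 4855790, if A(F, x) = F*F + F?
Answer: -4559312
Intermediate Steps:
A(F, x) = F + F**2 (A(F, x) = F**2 + F = F + F**2)
A(-182, -11)*9 - 4855790 = -182*(1 - 182)*9 - 4855790 = -182*(-181)*9 - 4855790 = 32942*9 - 4855790 = 296478 - 4855790 = -4559312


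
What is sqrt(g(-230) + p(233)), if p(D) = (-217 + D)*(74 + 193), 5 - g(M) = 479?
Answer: 3*sqrt(422) ≈ 61.628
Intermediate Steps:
g(M) = -474 (g(M) = 5 - 1*479 = 5 - 479 = -474)
p(D) = -57939 + 267*D (p(D) = (-217 + D)*267 = -57939 + 267*D)
sqrt(g(-230) + p(233)) = sqrt(-474 + (-57939 + 267*233)) = sqrt(-474 + (-57939 + 62211)) = sqrt(-474 + 4272) = sqrt(3798) = 3*sqrt(422)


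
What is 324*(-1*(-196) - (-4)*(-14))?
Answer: 45360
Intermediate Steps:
324*(-1*(-196) - (-4)*(-14)) = 324*(196 - 1*56) = 324*(196 - 56) = 324*140 = 45360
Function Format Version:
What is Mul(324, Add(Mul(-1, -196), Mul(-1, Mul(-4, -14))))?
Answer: 45360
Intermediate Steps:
Mul(324, Add(Mul(-1, -196), Mul(-1, Mul(-4, -14)))) = Mul(324, Add(196, Mul(-1, 56))) = Mul(324, Add(196, -56)) = Mul(324, 140) = 45360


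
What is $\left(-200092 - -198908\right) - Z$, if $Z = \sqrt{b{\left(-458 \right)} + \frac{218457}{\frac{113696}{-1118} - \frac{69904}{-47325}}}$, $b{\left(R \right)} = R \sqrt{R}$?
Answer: $-1184 - \frac{\sqrt{-957634882161574084650 - 201209546843660690048 i \sqrt{458}}}{662813816} \approx -1246.7 + 78.169 i$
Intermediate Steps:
$b{\left(R \right)} = R^{\frac{3}{2}}$
$Z = \sqrt{- \frac{5779208936475}{2651255264} - 458 i \sqrt{458}}$ ($Z = \sqrt{\left(-458\right)^{\frac{3}{2}} + \frac{218457}{\frac{113696}{-1118} - \frac{69904}{-47325}}} = \sqrt{- 458 i \sqrt{458} + \frac{218457}{113696 \left(- \frac{1}{1118}\right) - - \frac{69904}{47325}}} = \sqrt{- 458 i \sqrt{458} + \frac{218457}{- \frac{56848}{559} + \frac{69904}{47325}}} = \sqrt{- 458 i \sqrt{458} + \frac{218457}{- \frac{2651255264}{26454675}}} = \sqrt{- 458 i \sqrt{458} + 218457 \left(- \frac{26454675}{2651255264}\right)} = \sqrt{- 458 i \sqrt{458} - \frac{5779208936475}{2651255264}} = \sqrt{- \frac{5779208936475}{2651255264} - 458 i \sqrt{458}} \approx 62.695 - 78.169 i$)
$\left(-200092 - -198908\right) - Z = \left(-200092 - -198908\right) - \frac{\sqrt{-957634882161574084650 - 201209546843660690048 i \sqrt{458}}}{662813816} = \left(-200092 + 198908\right) - \frac{\sqrt{-957634882161574084650 - 201209546843660690048 i \sqrt{458}}}{662813816} = -1184 - \frac{\sqrt{-957634882161574084650 - 201209546843660690048 i \sqrt{458}}}{662813816}$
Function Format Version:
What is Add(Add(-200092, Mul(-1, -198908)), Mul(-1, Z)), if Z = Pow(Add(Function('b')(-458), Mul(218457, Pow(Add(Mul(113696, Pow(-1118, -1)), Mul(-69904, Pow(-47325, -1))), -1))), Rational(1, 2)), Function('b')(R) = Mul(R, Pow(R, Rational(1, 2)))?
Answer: Add(-1184, Mul(Rational(-1, 662813816), Pow(Add(-957634882161574084650, Mul(-201209546843660690048, I, Pow(458, Rational(1, 2)))), Rational(1, 2)))) ≈ Add(-1246.7, Mul(78.169, I))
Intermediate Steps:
Function('b')(R) = Pow(R, Rational(3, 2))
Z = Pow(Add(Rational(-5779208936475, 2651255264), Mul(-458, I, Pow(458, Rational(1, 2)))), Rational(1, 2)) (Z = Pow(Add(Pow(-458, Rational(3, 2)), Mul(218457, Pow(Add(Mul(113696, Pow(-1118, -1)), Mul(-69904, Pow(-47325, -1))), -1))), Rational(1, 2)) = Pow(Add(Mul(-458, I, Pow(458, Rational(1, 2))), Mul(218457, Pow(Add(Mul(113696, Rational(-1, 1118)), Mul(-69904, Rational(-1, 47325))), -1))), Rational(1, 2)) = Pow(Add(Mul(-458, I, Pow(458, Rational(1, 2))), Mul(218457, Pow(Add(Rational(-56848, 559), Rational(69904, 47325)), -1))), Rational(1, 2)) = Pow(Add(Mul(-458, I, Pow(458, Rational(1, 2))), Mul(218457, Pow(Rational(-2651255264, 26454675), -1))), Rational(1, 2)) = Pow(Add(Mul(-458, I, Pow(458, Rational(1, 2))), Mul(218457, Rational(-26454675, 2651255264))), Rational(1, 2)) = Pow(Add(Mul(-458, I, Pow(458, Rational(1, 2))), Rational(-5779208936475, 2651255264)), Rational(1, 2)) = Pow(Add(Rational(-5779208936475, 2651255264), Mul(-458, I, Pow(458, Rational(1, 2)))), Rational(1, 2)) ≈ Add(62.695, Mul(-78.169, I)))
Add(Add(-200092, Mul(-1, -198908)), Mul(-1, Z)) = Add(Add(-200092, Mul(-1, -198908)), Mul(-1, Mul(Rational(1, 662813816), Pow(Add(-957634882161574084650, Mul(-201209546843660690048, I, Pow(458, Rational(1, 2)))), Rational(1, 2))))) = Add(Add(-200092, 198908), Mul(Rational(-1, 662813816), Pow(Add(-957634882161574084650, Mul(-201209546843660690048, I, Pow(458, Rational(1, 2)))), Rational(1, 2)))) = Add(-1184, Mul(Rational(-1, 662813816), Pow(Add(-957634882161574084650, Mul(-201209546843660690048, I, Pow(458, Rational(1, 2)))), Rational(1, 2))))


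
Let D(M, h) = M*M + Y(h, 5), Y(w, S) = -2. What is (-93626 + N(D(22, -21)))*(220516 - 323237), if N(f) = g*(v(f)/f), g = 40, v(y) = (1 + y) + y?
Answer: 2315800364086/241 ≈ 9.6091e+9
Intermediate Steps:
v(y) = 1 + 2*y
D(M, h) = -2 + M² (D(M, h) = M*M - 2 = M² - 2 = -2 + M²)
N(f) = 40*(1 + 2*f)/f (N(f) = 40*((1 + 2*f)/f) = 40*(1 + 2*f)/f)
(-93626 + N(D(22, -21)))*(220516 - 323237) = (-93626 + (80 + 40/(-2 + 22²)))*(220516 - 323237) = (-93626 + (80 + 40/(-2 + 484)))*(-102721) = (-93626 + (80 + 40/482))*(-102721) = (-93626 + (80 + 40*(1/482)))*(-102721) = (-93626 + (80 + 20/241))*(-102721) = (-93626 + 19300/241)*(-102721) = -22544566/241*(-102721) = 2315800364086/241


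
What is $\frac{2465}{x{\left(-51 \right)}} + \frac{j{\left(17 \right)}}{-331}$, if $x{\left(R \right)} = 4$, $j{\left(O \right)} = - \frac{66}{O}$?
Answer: $\frac{13870819}{22508} \approx 616.26$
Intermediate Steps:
$\frac{2465}{x{\left(-51 \right)}} + \frac{j{\left(17 \right)}}{-331} = \frac{2465}{4} + \frac{\left(-66\right) \frac{1}{17}}{-331} = 2465 \cdot \frac{1}{4} + \left(-66\right) \frac{1}{17} \left(- \frac{1}{331}\right) = \frac{2465}{4} - - \frac{66}{5627} = \frac{2465}{4} + \frac{66}{5627} = \frac{13870819}{22508}$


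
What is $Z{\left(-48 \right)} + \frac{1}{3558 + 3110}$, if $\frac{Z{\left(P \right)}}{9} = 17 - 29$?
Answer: $- \frac{720143}{6668} \approx -108.0$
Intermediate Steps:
$Z{\left(P \right)} = -108$ ($Z{\left(P \right)} = 9 \left(17 - 29\right) = 9 \left(-12\right) = -108$)
$Z{\left(-48 \right)} + \frac{1}{3558 + 3110} = -108 + \frac{1}{3558 + 3110} = -108 + \frac{1}{6668} = - \frac{720143}{6668}$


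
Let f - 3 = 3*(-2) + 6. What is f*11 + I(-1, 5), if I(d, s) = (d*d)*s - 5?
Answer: 33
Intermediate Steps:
I(d, s) = -5 + s*d² (I(d, s) = d²*s - 5 = s*d² - 5 = -5 + s*d²)
f = 3 (f = 3 + (3*(-2) + 6) = 3 + (-6 + 6) = 3 + 0 = 3)
f*11 + I(-1, 5) = 3*11 + (-5 + 5*(-1)²) = 33 + (-5 + 5*1) = 33 + (-5 + 5) = 33 + 0 = 33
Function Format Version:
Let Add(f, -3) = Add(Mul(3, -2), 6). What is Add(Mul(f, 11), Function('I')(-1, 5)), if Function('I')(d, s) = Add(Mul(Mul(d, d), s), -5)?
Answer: 33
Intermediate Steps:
Function('I')(d, s) = Add(-5, Mul(s, Pow(d, 2))) (Function('I')(d, s) = Add(Mul(Pow(d, 2), s), -5) = Add(Mul(s, Pow(d, 2)), -5) = Add(-5, Mul(s, Pow(d, 2))))
f = 3 (f = Add(3, Add(Mul(3, -2), 6)) = Add(3, Add(-6, 6)) = Add(3, 0) = 3)
Add(Mul(f, 11), Function('I')(-1, 5)) = Add(Mul(3, 11), Add(-5, Mul(5, Pow(-1, 2)))) = Add(33, Add(-5, Mul(5, 1))) = Add(33, Add(-5, 5)) = Add(33, 0) = 33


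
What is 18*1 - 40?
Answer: -22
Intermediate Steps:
18*1 - 40 = 18 - 40 = -22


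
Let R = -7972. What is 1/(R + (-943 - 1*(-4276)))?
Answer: -1/4639 ≈ -0.00021556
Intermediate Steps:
1/(R + (-943 - 1*(-4276))) = 1/(-7972 + (-943 - 1*(-4276))) = 1/(-7972 + (-943 + 4276)) = 1/(-7972 + 3333) = 1/(-4639) = -1/4639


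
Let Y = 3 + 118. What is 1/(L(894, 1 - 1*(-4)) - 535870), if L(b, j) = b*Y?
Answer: -1/427696 ≈ -2.3381e-6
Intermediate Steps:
Y = 121
L(b, j) = 121*b (L(b, j) = b*121 = 121*b)
1/(L(894, 1 - 1*(-4)) - 535870) = 1/(121*894 - 535870) = 1/(108174 - 535870) = 1/(-427696) = -1/427696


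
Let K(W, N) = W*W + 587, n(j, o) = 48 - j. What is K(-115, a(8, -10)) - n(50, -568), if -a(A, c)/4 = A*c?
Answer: 13814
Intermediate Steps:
a(A, c) = -4*A*c
K(W, N) = 587 + W² (K(W, N) = W² + 587 = 587 + W²)
K(-115, a(8, -10)) - n(50, -568) = (587 + (-115)²) - (48 - 1*50) = (587 + 13225) - (48 - 50) = 13812 - 1*(-2) = 13812 + 2 = 13814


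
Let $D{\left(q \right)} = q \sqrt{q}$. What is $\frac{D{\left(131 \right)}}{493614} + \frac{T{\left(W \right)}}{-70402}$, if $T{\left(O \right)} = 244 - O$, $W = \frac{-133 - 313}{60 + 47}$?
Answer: $- \frac{13277}{3766507} + \frac{131 \sqrt{131}}{493614} \approx -0.00048749$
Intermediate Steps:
$W = - \frac{446}{107} \approx -4.1682$
$D{\left(q \right)} = q^{\frac{3}{2}}$
$\frac{D{\left(131 \right)}}{493614} + \frac{T{\left(W \right)}}{-70402} = \frac{131^{\frac{3}{2}}}{493614} + \frac{244 - - \frac{446}{107}}{-70402} = 131 \sqrt{131} \cdot \frac{1}{493614} + \left(244 + \frac{446}{107}\right) \left(- \frac{1}{70402}\right) = \frac{131 \sqrt{131}}{493614} + \frac{26554}{107} \left(- \frac{1}{70402}\right) = \frac{131 \sqrt{131}}{493614} - \frac{13277}{3766507} = - \frac{13277}{3766507} + \frac{131 \sqrt{131}}{493614}$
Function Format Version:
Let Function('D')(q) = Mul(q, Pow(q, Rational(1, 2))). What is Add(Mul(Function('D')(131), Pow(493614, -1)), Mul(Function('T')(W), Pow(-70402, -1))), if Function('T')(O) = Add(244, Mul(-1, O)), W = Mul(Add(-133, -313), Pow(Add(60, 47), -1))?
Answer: Add(Rational(-13277, 3766507), Mul(Rational(131, 493614), Pow(131, Rational(1, 2)))) ≈ -0.00048749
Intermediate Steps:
W = Rational(-446, 107) (W = Mul(-446, Pow(107, -1)) = Mul(-446, Rational(1, 107)) = Rational(-446, 107) ≈ -4.1682)
Function('D')(q) = Pow(q, Rational(3, 2))
Add(Mul(Function('D')(131), Pow(493614, -1)), Mul(Function('T')(W), Pow(-70402, -1))) = Add(Mul(Pow(131, Rational(3, 2)), Pow(493614, -1)), Mul(Add(244, Mul(-1, Rational(-446, 107))), Pow(-70402, -1))) = Add(Mul(Mul(131, Pow(131, Rational(1, 2))), Rational(1, 493614)), Mul(Add(244, Rational(446, 107)), Rational(-1, 70402))) = Add(Mul(Rational(131, 493614), Pow(131, Rational(1, 2))), Mul(Rational(26554, 107), Rational(-1, 70402))) = Add(Mul(Rational(131, 493614), Pow(131, Rational(1, 2))), Rational(-13277, 3766507)) = Add(Rational(-13277, 3766507), Mul(Rational(131, 493614), Pow(131, Rational(1, 2))))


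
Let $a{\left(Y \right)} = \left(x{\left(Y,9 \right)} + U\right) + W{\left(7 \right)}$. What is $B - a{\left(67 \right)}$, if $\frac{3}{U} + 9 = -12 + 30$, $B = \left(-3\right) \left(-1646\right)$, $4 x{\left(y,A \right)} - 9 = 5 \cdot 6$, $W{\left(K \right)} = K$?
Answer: $\frac{59051}{12} \approx 4920.9$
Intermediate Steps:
$x{\left(y,A \right)} = \frac{39}{4}$ ($x{\left(y,A \right)} = \frac{9}{4} + \frac{5 \cdot 6}{4} = \frac{9}{4} + \frac{1}{4} \cdot 30 = \frac{9}{4} + \frac{15}{2} = \frac{39}{4}$)
$B = 4938$
$U = \frac{1}{3}$ ($U = \frac{3}{-9 + \left(-12 + 30\right)} = \frac{3}{-9 + 18} = \frac{3}{9} = 3 \cdot \frac{1}{9} = \frac{1}{3} \approx 0.33333$)
$a{\left(Y \right)} = \frac{205}{12}$ ($a{\left(Y \right)} = \left(\frac{39}{4} + \frac{1}{3}\right) + 7 = \frac{121}{12} + 7 = \frac{205}{12}$)
$B - a{\left(67 \right)} = 4938 - \frac{205}{12} = \frac{59051}{12}$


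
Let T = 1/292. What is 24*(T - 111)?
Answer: -194466/73 ≈ -2663.9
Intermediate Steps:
T = 1/292 ≈ 0.0034247
24*(T - 111) = 24*(1/292 - 111) = 24*(-32411/292) = -194466/73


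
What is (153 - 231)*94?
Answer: -7332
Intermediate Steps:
(153 - 231)*94 = -78*94 = -7332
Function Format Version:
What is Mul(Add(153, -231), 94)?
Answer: -7332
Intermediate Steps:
Mul(Add(153, -231), 94) = Mul(-78, 94) = -7332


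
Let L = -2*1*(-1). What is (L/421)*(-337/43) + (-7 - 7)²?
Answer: 3547514/18103 ≈ 195.96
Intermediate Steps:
L = 2 (L = -2*(-1) = 2)
(L/421)*(-337/43) + (-7 - 7)² = (2/421)*(-337/43) + (-7 - 7)² = (2*(1/421))*(-337*1/43) + (-14)² = (2/421)*(-337/43) + 196 = -674/18103 + 196 = 3547514/18103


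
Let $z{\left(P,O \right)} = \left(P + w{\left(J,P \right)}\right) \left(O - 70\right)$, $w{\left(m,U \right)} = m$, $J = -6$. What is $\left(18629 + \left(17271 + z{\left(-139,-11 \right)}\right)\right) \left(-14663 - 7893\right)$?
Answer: $-1074680620$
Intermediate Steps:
$z{\left(P,O \right)} = \left(-70 + O\right) \left(-6 + P\right)$ ($z{\left(P,O \right)} = \left(P - 6\right) \left(O - 70\right) = \left(-6 + P\right) \left(-70 + O\right) = \left(-70 + O\right) \left(-6 + P\right)$)
$\left(18629 + \left(17271 + z{\left(-139,-11 \right)}\right)\right) \left(-14663 - 7893\right) = \left(18629 + \left(17271 - -11745\right)\right) \left(-14663 - 7893\right) = \left(18629 + \left(17271 + \left(420 + 9730 + 66 + 1529\right)\right)\right) \left(-22556\right) = \left(18629 + \left(17271 + 11745\right)\right) \left(-22556\right) = \left(18629 + 29016\right) \left(-22556\right) = 47645 \left(-22556\right) = -1074680620$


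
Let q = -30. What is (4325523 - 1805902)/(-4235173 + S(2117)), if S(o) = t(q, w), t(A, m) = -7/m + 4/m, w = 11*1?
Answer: -27715831/46586906 ≈ -0.59493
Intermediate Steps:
w = 11
t(A, m) = -3/m
S(o) = -3/11
(4325523 - 1805902)/(-4235173 + S(2117)) = (4325523 - 1805902)/(-4235173 - 3/11) = 2519621/(-46586906/11) = 2519621*(-11/46586906) = -27715831/46586906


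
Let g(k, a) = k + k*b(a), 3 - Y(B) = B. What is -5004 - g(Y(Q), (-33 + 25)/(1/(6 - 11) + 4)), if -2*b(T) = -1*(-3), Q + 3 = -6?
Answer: -4998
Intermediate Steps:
Q = -9 (Q = -3 - 6 = -9)
Y(B) = 3 - B
b(T) = -3/2 (b(T) = -(-1)*(-3)/2 = -½*3 = -3/2)
g(k, a) = -k/2 (g(k, a) = k + k*(-3/2) = k - 3*k/2 = -k/2)
-5004 - g(Y(Q), (-33 + 25)/(1/(6 - 11) + 4)) = -5004 - (-1)*(3 - 1*(-9))/2 = -5004 - (-1)*(3 + 9)/2 = -5004 - (-1)*12/2 = -5004 - 1*(-6) = -5004 + 6 = -4998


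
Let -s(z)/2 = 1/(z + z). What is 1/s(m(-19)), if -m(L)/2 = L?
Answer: -38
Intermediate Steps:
m(L) = -2*L
s(z) = -1/z (s(z) = -2/(z + z) = -2*1/(2*z) = -1/z)
1/s(m(-19)) = 1/(-1/((-2*(-19)))) = 1/(-1/38) = -38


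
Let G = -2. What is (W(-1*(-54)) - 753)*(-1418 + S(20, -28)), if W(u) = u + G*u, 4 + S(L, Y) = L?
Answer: 1131414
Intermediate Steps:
S(L, Y) = -4 + L
W(u) = -u (W(u) = u - 2*u = -u)
(W(-1*(-54)) - 753)*(-1418 + S(20, -28)) = (-(-1)*(-54) - 753)*(-1418 + (-4 + 20)) = (-1*54 - 753)*(-1418 + 16) = (-54 - 753)*(-1402) = -807*(-1402) = 1131414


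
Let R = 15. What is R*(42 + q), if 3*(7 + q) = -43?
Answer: 310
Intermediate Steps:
q = -64/3 (q = -7 + (⅓)*(-43) = -7 - 43/3 = -64/3 ≈ -21.333)
R*(42 + q) = 15*(42 - 64/3) = 15*(62/3) = 310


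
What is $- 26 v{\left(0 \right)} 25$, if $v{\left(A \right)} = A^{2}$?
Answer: $0$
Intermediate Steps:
$- 26 v{\left(0 \right)} 25 = - 26 \cdot 0^{2} \cdot 25 = \left(-26\right) 0 \cdot 25 = 0 \cdot 25 = 0$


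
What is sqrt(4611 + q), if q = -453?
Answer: 3*sqrt(462) ≈ 64.483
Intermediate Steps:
sqrt(4611 + q) = sqrt(4611 - 453) = sqrt(4158) = 3*sqrt(462)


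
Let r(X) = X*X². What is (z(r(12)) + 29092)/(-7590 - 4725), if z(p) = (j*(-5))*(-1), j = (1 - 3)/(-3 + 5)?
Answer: -29087/12315 ≈ -2.3619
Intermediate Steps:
r(X) = X³
j = -1 (j = -2/2 = -2*½ = -1)
z(p) = -5 (z(p) = -1*(-5)*(-1) = 5*(-1) = -5)
(z(r(12)) + 29092)/(-7590 - 4725) = (-5 + 29092)/(-7590 - 4725) = 29087/(-12315) = 29087*(-1/12315) = -29087/12315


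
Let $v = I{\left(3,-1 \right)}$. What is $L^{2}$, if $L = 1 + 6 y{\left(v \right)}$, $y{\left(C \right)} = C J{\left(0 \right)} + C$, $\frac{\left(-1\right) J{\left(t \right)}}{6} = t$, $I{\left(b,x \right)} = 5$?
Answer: $961$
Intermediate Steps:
$v = 5$
$J{\left(t \right)} = - 6 t$
$y{\left(C \right)} = C$ ($y{\left(C \right)} = C \left(\left(-6\right) 0\right) + C = C 0 + C = 0 + C = C$)
$L = 31$ ($L = 1 + 6 \cdot 5 = 1 + 30 = 31$)
$L^{2} = 31^{2} = 961$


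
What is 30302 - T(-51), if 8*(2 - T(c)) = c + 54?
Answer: 242403/8 ≈ 30300.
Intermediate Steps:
T(c) = -19/4 - c/8 (T(c) = 2 - (c + 54)/8 = 2 - (54 + c)/8 = 2 + (-27/4 - c/8) = -19/4 - c/8)
30302 - T(-51) = 30302 - (-19/4 - ⅛*(-51)) = 30302 - (-19/4 + 51/8) = 30302 - 1*13/8 = 30302 - 13/8 = 242403/8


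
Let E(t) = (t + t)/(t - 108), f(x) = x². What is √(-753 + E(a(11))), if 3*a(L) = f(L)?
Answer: I*√31079503/203 ≈ 27.463*I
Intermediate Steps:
a(L) = L²/3
E(t) = 2*t/(-108 + t) (E(t) = (2*t)/(-108 + t) = 2*t/(-108 + t))
√(-753 + E(a(11))) = √(-753 + 2*((⅓)*11²)/(-108 + (⅓)*11²)) = √(-753 + 2*((⅓)*121)/(-108 + (⅓)*121)) = √(-753 + 2*(121/3)/(-108 + 121/3)) = √(-753 + 2*(121/3)/(-203/3)) = √(-753 + 2*(121/3)*(-3/203)) = √(-753 - 242/203) = √(-153101/203) = I*√31079503/203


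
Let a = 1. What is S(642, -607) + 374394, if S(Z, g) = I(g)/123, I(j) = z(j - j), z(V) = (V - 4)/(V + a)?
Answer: 46050458/123 ≈ 3.7439e+5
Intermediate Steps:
z(V) = (-4 + V)/(1 + V) (z(V) = (V - 4)/(V + 1) = (-4 + V)/(1 + V))
I(j) = -4 (I(j) = (-4 + (j - j))/(1 + (j - j)) = (-4 + 0)/(1 + 0) = -4/1 = 1*(-4) = -4)
S(Z, g) = -4/123
S(642, -607) + 374394 = -4/123 + 374394 = 46050458/123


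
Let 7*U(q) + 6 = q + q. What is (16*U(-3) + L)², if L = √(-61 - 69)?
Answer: 30494/49 - 384*I*√130/7 ≈ 622.33 - 625.47*I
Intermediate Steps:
U(q) = -6/7 + 2*q/7 (U(q) = -6/7 + (q + q)/7 = -6/7 + (2*q)/7 = -6/7 + 2*q/7)
L = I*√130 (L = √(-130) = I*√130 ≈ 11.402*I)
(16*U(-3) + L)² = (16*(-6/7 + (2/7)*(-3)) + I*√130)² = (16*(-6/7 - 6/7) + I*√130)² = (16*(-12/7) + I*√130)² = (-192/7 + I*√130)²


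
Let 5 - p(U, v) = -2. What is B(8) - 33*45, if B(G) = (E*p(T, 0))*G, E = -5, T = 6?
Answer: -1765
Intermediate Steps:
p(U, v) = 7 (p(U, v) = 5 - 1*(-2) = 5 + 2 = 7)
B(G) = -35*G (B(G) = (-5*7)*G = -35*G)
B(8) - 33*45 = -35*8 - 33*45 = -280 - 1485 = -1765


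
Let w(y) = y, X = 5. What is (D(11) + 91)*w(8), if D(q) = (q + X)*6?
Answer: 1496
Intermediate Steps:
D(q) = 30 + 6*q (D(q) = (q + 5)*6 = (5 + q)*6 = 30 + 6*q)
(D(11) + 91)*w(8) = ((30 + 6*11) + 91)*8 = ((30 + 66) + 91)*8 = (96 + 91)*8 = 187*8 = 1496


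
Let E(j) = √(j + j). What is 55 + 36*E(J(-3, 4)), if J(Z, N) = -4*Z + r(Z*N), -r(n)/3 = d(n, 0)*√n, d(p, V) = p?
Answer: 55 + 72*√(6 + 36*I*√3) ≈ 476.81 + 383.17*I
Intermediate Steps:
r(n) = -3*n^(3/2) (r(n) = -3*n*√n = -3*n^(3/2))
J(Z, N) = -4*Z - 3*(N*Z)^(3/2)
E(j) = √2*√j (E(j) = √(2*j) = √2*√j)
55 + 36*E(J(-3, 4)) = 55 + 36*(√2*√(-4*(-3) - 3*(-24*I*√3))) = 55 + 36*(√2*√(12 - (-72)*I*√3)) = 55 + 36*(√2*√(12 + 72*I*√3)) = 55 + 36*√2*√(12 + 72*I*√3)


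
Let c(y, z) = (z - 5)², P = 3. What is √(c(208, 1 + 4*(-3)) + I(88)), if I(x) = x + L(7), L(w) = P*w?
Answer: √365 ≈ 19.105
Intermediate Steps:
L(w) = 3*w
c(y, z) = (-5 + z)²
I(x) = 21 + x (I(x) = x + 3*7 = x + 21 = 21 + x)
√(c(208, 1 + 4*(-3)) + I(88)) = √((-5 + (1 + 4*(-3)))² + (21 + 88)) = √((-5 + (1 - 12))² + 109) = √((-5 - 11)² + 109) = √((-16)² + 109) = √(256 + 109) = √365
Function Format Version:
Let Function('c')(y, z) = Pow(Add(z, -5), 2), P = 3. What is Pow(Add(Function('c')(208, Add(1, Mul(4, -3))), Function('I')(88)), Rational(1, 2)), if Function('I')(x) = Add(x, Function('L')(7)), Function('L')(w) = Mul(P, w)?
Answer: Pow(365, Rational(1, 2)) ≈ 19.105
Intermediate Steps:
Function('L')(w) = Mul(3, w)
Function('c')(y, z) = Pow(Add(-5, z), 2)
Function('I')(x) = Add(21, x) (Function('I')(x) = Add(x, Mul(3, 7)) = Add(x, 21) = Add(21, x))
Pow(Add(Function('c')(208, Add(1, Mul(4, -3))), Function('I')(88)), Rational(1, 2)) = Pow(Add(Pow(Add(-5, Add(1, Mul(4, -3))), 2), Add(21, 88)), Rational(1, 2)) = Pow(Add(Pow(Add(-5, Add(1, -12)), 2), 109), Rational(1, 2)) = Pow(Add(Pow(Add(-5, -11), 2), 109), Rational(1, 2)) = Pow(Add(Pow(-16, 2), 109), Rational(1, 2)) = Pow(Add(256, 109), Rational(1, 2)) = Pow(365, Rational(1, 2))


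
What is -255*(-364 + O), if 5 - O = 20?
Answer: 96645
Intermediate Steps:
O = -15 (O = 5 - 1*20 = 5 - 20 = -15)
-255*(-364 + O) = -255*(-364 - 15) = -255*(-379) = 96645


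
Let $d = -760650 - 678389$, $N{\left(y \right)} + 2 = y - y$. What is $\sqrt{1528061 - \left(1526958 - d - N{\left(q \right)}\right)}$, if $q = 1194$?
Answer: $i \sqrt{1437938} \approx 1199.1 i$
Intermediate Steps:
$N{\left(y \right)} = -2$ ($N{\left(y \right)} = -2 + \left(y - y\right) = -2 + 0 = -2$)
$d = -1439039$
$\sqrt{1528061 - \left(1526958 - d - N{\left(q \right)}\right)} = \sqrt{1528061 - 2965999} = \sqrt{-1437938} = i \sqrt{1437938}$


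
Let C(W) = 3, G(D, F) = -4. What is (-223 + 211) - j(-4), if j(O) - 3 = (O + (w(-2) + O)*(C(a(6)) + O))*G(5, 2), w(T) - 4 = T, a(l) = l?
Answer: -23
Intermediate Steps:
w(T) = 4 + T
j(O) = 3 - 4*O - 4*(2 + O)*(3 + O) (j(O) = 3 + (O + ((4 - 2) + O)*(3 + O))*(-4) = 3 + (O + (2 + O)*(3 + O))*(-4) = 3 + (-4*O - 4*(2 + O)*(3 + O)) = 3 - 4*O - 4*(2 + O)*(3 + O))
(-223 + 211) - j(-4) = (-223 + 211) - (-21 - 24*(-4) - 4*(-4)²) = -12 - (-21 + 96 - 4*16) = -12 - (-21 + 96 - 64) = -12 - 1*11 = -12 - 11 = -23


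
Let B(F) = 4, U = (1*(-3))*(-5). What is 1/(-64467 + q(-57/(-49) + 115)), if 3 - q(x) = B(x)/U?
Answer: -15/966964 ≈ -1.5512e-5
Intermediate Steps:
U = 15 (U = -3*(-5) = 15)
q(x) = 41/15 (q(x) = 3 - 4/15 = 41/15)
1/(-64467 + q(-57/(-49) + 115)) = 1/(-64467 + 41/15) = 1/(-966964/15) = -15/966964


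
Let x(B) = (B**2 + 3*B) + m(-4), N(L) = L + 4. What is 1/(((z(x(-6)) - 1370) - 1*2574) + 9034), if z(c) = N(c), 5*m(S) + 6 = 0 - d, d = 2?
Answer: 5/25552 ≈ 0.00019568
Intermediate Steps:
m(S) = -8/5 (m(S) = -6/5 + (0 - 1*2)/5 = -6/5 + (0 - 2)/5 = -6/5 + (1/5)*(-2) = -6/5 - 2/5 = -8/5)
N(L) = 4 + L
x(B) = -8/5 + B**2 + 3*B (x(B) = (B**2 + 3*B) - 8/5 = -8/5 + B**2 + 3*B)
z(c) = 4 + c
1/(((z(x(-6)) - 1370) - 1*2574) + 9034) = 1/((((4 + (-8/5 + (-6)**2 + 3*(-6))) - 1370) - 1*2574) + 9034) = 1/((((4 + (-8/5 + 36 - 18)) - 1370) - 2574) + 9034) = 1/((((4 + 82/5) - 1370) - 2574) + 9034) = 1/(((102/5 - 1370) - 2574) + 9034) = 1/((-6748/5 - 2574) + 9034) = 1/(-19618/5 + 9034) = 1/(25552/5) = 5/25552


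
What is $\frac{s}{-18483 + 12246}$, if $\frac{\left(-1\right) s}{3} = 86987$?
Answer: $\frac{86987}{2079} \approx 41.841$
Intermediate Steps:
$s = -260961$ ($s = \left(-3\right) 86987 = -260961$)
$\frac{s}{-18483 + 12246} = - \frac{260961}{-18483 + 12246} = - \frac{260961}{-6237} = \left(-260961\right) \left(- \frac{1}{6237}\right) = \frac{86987}{2079}$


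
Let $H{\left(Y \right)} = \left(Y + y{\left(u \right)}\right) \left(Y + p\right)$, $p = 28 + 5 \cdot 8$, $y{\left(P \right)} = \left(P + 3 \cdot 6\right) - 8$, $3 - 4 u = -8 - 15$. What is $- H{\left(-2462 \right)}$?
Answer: $-5854527$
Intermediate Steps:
$u = \frac{13}{2}$ ($u = \frac{3}{4} - \frac{-8 - 15}{4} = \frac{3}{4} - - \frac{23}{4} = \frac{3}{4} + \frac{23}{4} = \frac{13}{2} \approx 6.5$)
$y{\left(P \right)} = 10 + P$ ($y{\left(P \right)} = \left(P + 18\right) - 8 = \left(18 + P\right) - 8 = 10 + P$)
$p = 68$ ($p = 28 + 40 = 68$)
$H{\left(Y \right)} = \left(68 + Y\right) \left(\frac{33}{2} + Y\right)$ ($H{\left(Y \right)} = \left(Y + \left(10 + \frac{13}{2}\right)\right) \left(Y + 68\right) = \left(Y + \frac{33}{2}\right) \left(68 + Y\right) = \left(\frac{33}{2} + Y\right) \left(68 + Y\right) = \left(68 + Y\right) \left(\frac{33}{2} + Y\right)$)
$- H{\left(-2462 \right)} = - (1122 + \left(-2462\right)^{2} + \frac{169}{2} \left(-2462\right)) = - (1122 + 6061444 - 208039) = \left(-1\right) 5854527 = -5854527$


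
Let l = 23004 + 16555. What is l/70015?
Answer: 39559/70015 ≈ 0.56501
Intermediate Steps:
l = 39559
l/70015 = 39559/70015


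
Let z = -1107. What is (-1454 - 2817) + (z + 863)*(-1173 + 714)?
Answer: 107725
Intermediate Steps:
(-1454 - 2817) + (z + 863)*(-1173 + 714) = (-1454 - 2817) + (-1107 + 863)*(-1173 + 714) = -4271 - 244*(-459) = -4271 + 111996 = 107725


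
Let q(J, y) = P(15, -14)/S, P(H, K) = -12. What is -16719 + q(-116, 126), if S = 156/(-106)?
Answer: -217241/13 ≈ -16711.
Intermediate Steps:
S = -78/53 (S = 156*(-1/106) = -78/53 ≈ -1.4717)
q(J, y) = 106/13 (q(J, y) = -12/(-78/53) = -12*(-53/78) = 106/13)
-16719 + q(-116, 126) = -16719 + 106/13 = -217241/13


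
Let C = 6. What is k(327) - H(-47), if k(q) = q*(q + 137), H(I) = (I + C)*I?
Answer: 149801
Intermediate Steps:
H(I) = I*(6 + I) (H(I) = (I + 6)*I = (6 + I)*I = I*(6 + I))
k(q) = q*(137 + q)
k(327) - H(-47) = 327*(137 + 327) - (-47)*(6 - 47) = 327*464 - (-47)*(-41) = 151728 - 1*1927 = 151728 - 1927 = 149801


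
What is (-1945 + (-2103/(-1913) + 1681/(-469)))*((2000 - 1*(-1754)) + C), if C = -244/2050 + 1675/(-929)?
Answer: -6242712652248558007/854333413325 ≈ -7.3071e+6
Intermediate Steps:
C = -1830213/952225 (C = -244*1/2050 + 1675*(-1/929) = -122/1025 - 1675/929 = -1830213/952225 ≈ -1.9220)
(-1945 + (-2103/(-1913) + 1681/(-469)))*((2000 - 1*(-1754)) + C) = (-1945 + (-2103/(-1913) + 1681/(-469)))*((2000 - 1*(-1754)) - 1830213/952225) = (-1945 + (-2103*(-1/1913) + 1681*(-1/469)))*((2000 + 1754) - 1830213/952225) = (-1945 + (2103/1913 - 1681/469))*(3754 - 1830213/952225) = (-1945 - 2229446/897197)*(3572822437/952225) = -1747277611/897197*3572822437/952225 = -6242712652248558007/854333413325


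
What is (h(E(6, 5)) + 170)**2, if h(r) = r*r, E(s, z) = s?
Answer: 42436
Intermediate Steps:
h(r) = r**2
(h(E(6, 5)) + 170)**2 = (6**2 + 170)**2 = (36 + 170)**2 = 206**2 = 42436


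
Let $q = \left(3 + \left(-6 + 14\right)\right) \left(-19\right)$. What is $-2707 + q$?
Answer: $-2916$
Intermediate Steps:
$q = -209$ ($q = \left(3 + 8\right) \left(-19\right) = 11 \left(-19\right) = -209$)
$-2707 + q = -2707 - 209 = -2916$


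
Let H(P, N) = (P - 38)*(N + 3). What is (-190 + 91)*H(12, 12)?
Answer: 38610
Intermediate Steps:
H(P, N) = (-38 + P)*(3 + N)
(-190 + 91)*H(12, 12) = (-190 + 91)*(-114 - 38*12 + 3*12 + 12*12) = -99*(-114 - 456 + 36 + 144) = -99*(-390) = 38610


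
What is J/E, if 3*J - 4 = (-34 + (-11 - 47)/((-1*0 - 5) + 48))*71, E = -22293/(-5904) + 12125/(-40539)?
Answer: -955135162944/3975827429 ≈ -240.24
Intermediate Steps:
E = 92461103/26593584 (E = -22293*(-1/5904) + 12125*(-1/40539) = 2477/656 - 12125/40539 = 92461103/26593584 ≈ 3.4768)
J = -35916/43 (J = 4/3 + ((-34 + (-11 - 47)/((-1*0 - 5) + 48))*71)/3 = 4/3 + ((-34 - 58/((0 - 5) + 48))*71)/3 = 4/3 + ((-34 - 58/(-5 + 48))*71)/3 = 4/3 + ((-34 - 58/43)*71)/3 = 4/3 + (-1520/43*71)/3 = 4/3 + (⅓)*(-107920/43) = 4/3 - 107920/129 = -35916/43 ≈ -835.26)
J/E = -35916/(43*92461103/26593584) = -35916/43*26593584/92461103 = -955135162944/3975827429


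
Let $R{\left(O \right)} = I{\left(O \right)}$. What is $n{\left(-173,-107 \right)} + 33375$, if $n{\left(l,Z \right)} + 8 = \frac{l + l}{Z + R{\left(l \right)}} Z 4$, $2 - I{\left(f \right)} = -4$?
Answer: $\frac{3221979}{101} \approx 31901.0$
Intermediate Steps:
$I{\left(f \right)} = 6$ ($I{\left(f \right)} = 2 - -4 = 2 + 4 = 6$)
$R{\left(O \right)} = 6$
$n{\left(l,Z \right)} = -8 + \frac{8 Z l}{6 + Z}$ ($n{\left(l,Z \right)} = -8 + \frac{l + l}{Z + 6} Z 4 = -8 + \frac{2 l}{6 + Z} Z 4 = -8 + \frac{2 Z l}{6 + Z} 4 = -8 + \frac{8 Z l}{6 + Z}$)
$n{\left(-173,-107 \right)} + 33375 = \frac{8 \left(-6 - -107 - -18511\right)}{6 - 107} + 33375 = \frac{8 \left(-6 + 107 + 18511\right)}{-101} + 33375 = 8 \left(- \frac{1}{101}\right) 18612 + 33375 = - \frac{148896}{101} + 33375 = \frac{3221979}{101}$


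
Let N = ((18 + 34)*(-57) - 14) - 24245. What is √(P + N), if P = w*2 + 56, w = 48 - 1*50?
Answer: 3*I*√3019 ≈ 164.84*I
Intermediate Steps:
w = -2 (w = 48 - 50 = -2)
N = -27223 (N = (52*(-57) - 14) - 24245 = (-2964 - 14) - 24245 = -2978 - 24245 = -27223)
P = 52 (P = -2*2 + 56 = -4 + 56 = 52)
√(P + N) = √(52 - 27223) = √(-27171) = 3*I*√3019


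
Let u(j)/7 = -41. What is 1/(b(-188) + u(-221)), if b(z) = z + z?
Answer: -1/663 ≈ -0.0015083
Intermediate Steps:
b(z) = 2*z
u(j) = -287 (u(j) = 7*(-41) = -287)
1/(b(-188) + u(-221)) = 1/(2*(-188) - 287) = 1/(-376 - 287) = 1/(-663) = -1/663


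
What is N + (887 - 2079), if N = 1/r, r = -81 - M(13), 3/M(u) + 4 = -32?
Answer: -1157444/971 ≈ -1192.0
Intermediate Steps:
M(u) = -1/12 (M(u) = 3/(-4 - 32) = 3/(-36) = 3*(-1/36) = -1/12)
r = -971/12 (r = -81 - 1*(-1/12) = -81 + 1/12 = -971/12 ≈ -80.917)
N = -12/971 (N = 1/(-971/12) = -12/971 ≈ -0.012358)
N + (887 - 2079) = -12/971 + (887 - 2079) = -12/971 - 1192 = -1157444/971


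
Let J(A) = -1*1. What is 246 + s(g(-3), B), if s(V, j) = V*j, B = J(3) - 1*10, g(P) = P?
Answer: 279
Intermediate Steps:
J(A) = -1
B = -11 (B = -1 - 1*10 = -1 - 10 = -11)
246 + s(g(-3), B) = 246 - 3*(-11) = 246 + 33 = 279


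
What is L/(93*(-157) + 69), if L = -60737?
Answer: 60737/14532 ≈ 4.1795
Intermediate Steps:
L/(93*(-157) + 69) = -60737/(93*(-157) + 69) = -60737/(-14601 + 69) = -60737/(-14532) = -60737*(-1/14532) = 60737/14532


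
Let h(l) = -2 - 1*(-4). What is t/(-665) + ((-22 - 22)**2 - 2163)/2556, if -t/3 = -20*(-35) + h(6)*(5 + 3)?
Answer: 5339333/1699740 ≈ 3.1413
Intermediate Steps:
h(l) = 2 (h(l) = -2 + 4 = 2)
t = -2148 (t = -3*(-20*(-35) + 2*(5 + 3)) = -3*(700 + 2*8) = -3*(700 + 16) = -3*716 = -2148)
t/(-665) + ((-22 - 22)**2 - 2163)/2556 = -2148/(-665) + ((-22 - 22)**2 - 2163)/2556 = -2148*(-1/665) + ((-44)**2 - 2163)*(1/2556) = 2148/665 + (1936 - 2163)*(1/2556) = 2148/665 - 227*1/2556 = 2148/665 - 227/2556 = 5339333/1699740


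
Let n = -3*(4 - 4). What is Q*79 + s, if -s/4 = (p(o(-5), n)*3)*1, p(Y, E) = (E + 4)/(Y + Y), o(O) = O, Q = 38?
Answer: 15034/5 ≈ 3006.8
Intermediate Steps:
n = 0 (n = -3*0 = 0)
p(Y, E) = (4 + E)/(2*Y) (p(Y, E) = (4 + E)/((2*Y)) = (4 + E)*(1/(2*Y)) = (4 + E)/(2*Y))
s = 24/5 (s = -4*((½)*(4 + 0)/(-5))*3 = -4*((½)*(-⅕)*4)*3 = -4*(-⅖*3) = -(-24)/5 = -4*(-6/5) = 24/5 ≈ 4.8000)
Q*79 + s = 38*79 + 24/5 = 3002 + 24/5 = 15034/5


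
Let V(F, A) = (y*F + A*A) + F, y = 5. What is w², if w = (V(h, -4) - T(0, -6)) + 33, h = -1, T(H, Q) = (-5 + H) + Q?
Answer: 2916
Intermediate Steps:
T(H, Q) = -5 + H + Q
V(F, A) = A² + 6*F (V(F, A) = (5*F + A*A) + F = (5*F + A²) + F = (A² + 5*F) + F = A² + 6*F)
w = 54 (w = (((-4)² + 6*(-1)) - (-5 + 0 - 6)) + 33 = ((16 - 6) - 1*(-11)) + 33 = (10 + 11) + 33 = 21 + 33 = 54)
w² = 54² = 2916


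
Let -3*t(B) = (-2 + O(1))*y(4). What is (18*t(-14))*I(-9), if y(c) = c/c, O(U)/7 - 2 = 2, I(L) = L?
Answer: 1404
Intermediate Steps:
O(U) = 28 (O(U) = 14 + 7*2 = 14 + 14 = 28)
y(c) = 1
t(B) = -26/3 (t(B) = -(-2 + 28)/3 = -26/3)
(18*t(-14))*I(-9) = (18*(-26/3))*(-9) = -156*(-9) = 1404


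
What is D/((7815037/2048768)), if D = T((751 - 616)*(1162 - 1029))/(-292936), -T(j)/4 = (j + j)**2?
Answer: 188710279027200/40880458547 ≈ 4616.1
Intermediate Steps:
T(j) = -16*j**2 (T(j) = -4*(j + j)**2 = -4*4*j**2 = -16*j**2)
D = 92109150/5231 (D = -16*(751 - 616)**2*(1162 - 1029)**2/(-292936) = -16*(135*133)**2*(-1/292936) = -16*17955**2*(-1/292936) = -16*322382025*(-1/292936) = -5158112400*(-1/292936) = 92109150/5231 ≈ 17608.)
D/((7815037/2048768)) = 92109150/(5231*((7815037/2048768))) = 92109150/(5231*((7815037*(1/2048768)))) = 92109150/(5231*(7815037/2048768)) = (92109150/5231)*(2048768/7815037) = 188710279027200/40880458547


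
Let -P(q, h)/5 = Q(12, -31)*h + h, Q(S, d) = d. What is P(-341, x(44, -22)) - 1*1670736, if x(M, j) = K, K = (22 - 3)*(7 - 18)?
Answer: -1702086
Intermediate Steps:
K = -209 (K = 19*(-11) = -209)
x(M, j) = -209
P(q, h) = 150*h (P(q, h) = -5*(-31*h + h) = -(-150)*h = 150*h)
P(-341, x(44, -22)) - 1*1670736 = 150*(-209) - 1*1670736 = -31350 - 1670736 = -1702086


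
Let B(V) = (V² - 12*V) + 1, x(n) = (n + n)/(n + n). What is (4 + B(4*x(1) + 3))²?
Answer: 900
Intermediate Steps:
x(n) = 1 (x(n) = (2*n)/((2*n)) = (2*n)*(1/(2*n)) = 1)
B(V) = 1 + V² - 12*V
(4 + B(4*x(1) + 3))² = (4 + (1 + (4*1 + 3)² - 12*(4*1 + 3)))² = (4 + (1 + (4 + 3)² - 12*(4 + 3)))² = (4 + (1 + 7² - 12*7))² = (4 + (1 + 49 - 84))² = (4 - 34)² = (-30)² = 900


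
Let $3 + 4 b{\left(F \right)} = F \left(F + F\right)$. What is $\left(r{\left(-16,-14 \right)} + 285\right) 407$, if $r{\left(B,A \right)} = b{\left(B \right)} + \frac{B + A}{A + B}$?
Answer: $\frac{672771}{4} \approx 1.6819 \cdot 10^{5}$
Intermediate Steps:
$b{\left(F \right)} = - \frac{3}{4} + \frac{F^{2}}{2}$ ($b{\left(F \right)} = - \frac{3}{4} + \frac{F \left(F + F\right)}{4} = - \frac{3}{4} + \frac{F 2 F}{4} = - \frac{3}{4} + \frac{2 F^{2}}{4} = - \frac{3}{4} + \frac{F^{2}}{2}$)
$r{\left(B,A \right)} = \frac{1}{4} + \frac{B^{2}}{2}$ ($r{\left(B,A \right)} = \left(- \frac{3}{4} + \frac{B^{2}}{2}\right) + \frac{B + A}{A + B} = \left(- \frac{3}{4} + \frac{B^{2}}{2}\right) + \frac{A + B}{A + B} = \left(- \frac{3}{4} + \frac{B^{2}}{2}\right) + 1 = \frac{1}{4} + \frac{B^{2}}{2}$)
$\left(r{\left(-16,-14 \right)} + 285\right) 407 = \left(\left(\frac{1}{4} + \frac{\left(-16\right)^{2}}{2}\right) + 285\right) 407 = \left(\left(\frac{1}{4} + \frac{1}{2} \cdot 256\right) + 285\right) 407 = \left(\left(\frac{1}{4} + 128\right) + 285\right) 407 = \left(\frac{513}{4} + 285\right) 407 = \frac{1653}{4} \cdot 407 = \frac{672771}{4}$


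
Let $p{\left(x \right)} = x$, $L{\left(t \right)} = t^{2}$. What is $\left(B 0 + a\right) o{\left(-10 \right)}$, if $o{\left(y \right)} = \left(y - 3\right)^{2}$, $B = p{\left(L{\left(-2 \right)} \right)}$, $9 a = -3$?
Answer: $- \frac{169}{3} \approx -56.333$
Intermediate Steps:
$a = - \frac{1}{3}$ ($a = \frac{1}{9} \left(-3\right) = - \frac{1}{3} \approx -0.33333$)
$B = 4$ ($B = \left(-2\right)^{2} = 4$)
$o{\left(y \right)} = \left(-3 + y\right)^{2}$ ($o{\left(y \right)} = \left(y - 3\right)^{2} = \left(-3 + y\right)^{2}$)
$\left(B 0 + a\right) o{\left(-10 \right)} = \left(4 \cdot 0 - \frac{1}{3}\right) \left(-3 - 10\right)^{2} = \left(0 - \frac{1}{3}\right) \left(-13\right)^{2} = \left(- \frac{1}{3}\right) 169 = - \frac{169}{3}$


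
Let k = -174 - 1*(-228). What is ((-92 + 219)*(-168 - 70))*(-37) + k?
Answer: 1118416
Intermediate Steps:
k = 54 (k = -174 + 228 = 54)
((-92 + 219)*(-168 - 70))*(-37) + k = ((-92 + 219)*(-168 - 70))*(-37) + 54 = (127*(-238))*(-37) + 54 = -30226*(-37) + 54 = 1118362 + 54 = 1118416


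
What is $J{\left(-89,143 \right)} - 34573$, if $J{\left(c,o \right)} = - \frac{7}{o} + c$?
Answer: $- \frac{4956673}{143} \approx -34662.0$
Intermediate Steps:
$J{\left(c,o \right)} = c - \frac{7}{o}$
$J{\left(-89,143 \right)} - 34573 = \left(-89 - \frac{7}{143}\right) - 34573 = - \frac{12734}{143} - 34573 = - \frac{4956673}{143}$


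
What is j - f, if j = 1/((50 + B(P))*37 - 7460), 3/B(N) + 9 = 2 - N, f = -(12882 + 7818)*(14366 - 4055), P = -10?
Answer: 1189488302099/5573 ≈ 2.1344e+8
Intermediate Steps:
f = -213437700 (f = -20700*10311 = -1*213437700 = -213437700)
B(N) = 3/(-7 - N) (B(N) = 3/(-9 + (2 - N)) = 3/(-7 - N))
j = -1/5573 (j = 1/((50 - 3/(7 - 10))*37 - 7460) = 1/((50 - 3/(-3))*37 - 7460) = 1/((50 - 3*(-1/3))*37 - 7460) = 1/((50 + 1)*37 - 7460) = 1/(51*37 - 7460) = 1/(1887 - 7460) = 1/(-5573) = -1/5573 ≈ -0.00017944)
j - f = -1/5573 - 1*(-213437700) = -1/5573 + 213437700 = 1189488302099/5573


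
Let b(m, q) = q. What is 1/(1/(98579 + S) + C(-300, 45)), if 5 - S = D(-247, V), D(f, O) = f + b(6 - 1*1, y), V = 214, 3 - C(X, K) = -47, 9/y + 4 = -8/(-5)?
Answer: 395339/19766954 ≈ 0.020000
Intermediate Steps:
y = -15/4 (y = 9/(-4 - 8/(-5)) = 9/(-4 - 8*(-⅕)) = 9/(-4 + 8/5) = 9/(-12/5) = 9*(-5/12) = -15/4 ≈ -3.7500)
C(X, K) = 50 (C(X, K) = 3 - 1*(-47) = 3 + 47 = 50)
D(f, O) = -15/4 + f (D(f, O) = f - 15/4 = -15/4 + f)
S = 1023/4 (S = 5 - (-15/4 - 247) = 5 - 1*(-1003/4) = 5 + 1003/4 = 1023/4 ≈ 255.75)
1/(1/(98579 + S) + C(-300, 45)) = 1/(1/(98579 + 1023/4) + 50) = 1/(1/(395339/4) + 50) = 1/(4/395339 + 50) = 1/(19766954/395339) = 395339/19766954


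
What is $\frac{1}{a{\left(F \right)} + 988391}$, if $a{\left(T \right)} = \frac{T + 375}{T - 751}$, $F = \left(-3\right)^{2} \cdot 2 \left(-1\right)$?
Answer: $\frac{769}{760072322} \approx 1.0117 \cdot 10^{-6}$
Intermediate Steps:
$F = -18$ ($F = 9 \cdot 2 \left(-1\right) = 18 \left(-1\right) = -18$)
$a{\left(T \right)} = \frac{375 + T}{-751 + T}$
$\frac{1}{a{\left(F \right)} + 988391} = \frac{1}{\frac{375 - 18}{-751 - 18} + 988391} = \frac{1}{\frac{1}{-769} \cdot 357 + 988391} = \frac{1}{\left(- \frac{1}{769}\right) 357 + 988391} = \frac{1}{- \frac{357}{769} + 988391} = \frac{1}{\frac{760072322}{769}} = \frac{769}{760072322}$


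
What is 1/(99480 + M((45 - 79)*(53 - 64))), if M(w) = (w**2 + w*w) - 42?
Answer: 1/379190 ≈ 2.6372e-6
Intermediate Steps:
M(w) = -42 + 2*w**2 (M(w) = (w**2 + w**2) - 42 = 2*w**2 - 42 = -42 + 2*w**2)
1/(99480 + M((45 - 79)*(53 - 64))) = 1/(99480 + (-42 + 2*((45 - 79)*(53 - 64))**2)) = 1/(99480 + (-42 + 2*(-34*(-11))**2)) = 1/(99480 + (-42 + 2*374**2)) = 1/(99480 + (-42 + 2*139876)) = 1/(99480 + (-42 + 279752)) = 1/(99480 + 279710) = 1/379190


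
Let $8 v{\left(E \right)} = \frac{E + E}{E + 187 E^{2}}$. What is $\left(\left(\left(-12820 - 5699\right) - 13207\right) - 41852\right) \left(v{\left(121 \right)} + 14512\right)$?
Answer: $- \frac{48322724724405}{45256} \approx -1.0678 \cdot 10^{9}$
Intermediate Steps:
$v{\left(E \right)} = \frac{E}{4 \left(E + 187 E^{2}\right)}$ ($v{\left(E \right)} = \frac{\left(E + E\right) \frac{1}{E + 187 E^{2}}}{8} = \frac{2 E \frac{1}{E + 187 E^{2}}}{8} = \frac{E}{4 \left(E + 187 E^{2}\right)}$)
$\left(\left(\left(-12820 - 5699\right) - 13207\right) - 41852\right) \left(v{\left(121 \right)} + 14512\right) = \left(\left(\left(-12820 - 5699\right) - 13207\right) - 41852\right) \left(\frac{1}{4 \left(1 + 187 \cdot 121\right)} + 14512\right) = \left(\left(-18519 - 13207\right) - 41852\right) \left(\frac{1}{4 \left(1 + 22627\right)} + 14512\right) = \left(-31726 - 41852\right) \left(\frac{1}{4 \cdot 22628} + 14512\right) = - 73578 \left(\frac{1}{4} \cdot \frac{1}{22628} + 14512\right) = - 73578 \left(\frac{1}{90512} + 14512\right) = \left(-73578\right) \frac{1313510145}{90512} = - \frac{48322724724405}{45256}$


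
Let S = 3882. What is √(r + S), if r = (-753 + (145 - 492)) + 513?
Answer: √3295 ≈ 57.402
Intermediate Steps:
r = -587 (r = (-753 - 347) + 513 = -1100 + 513 = -587)
√(r + S) = √(-587 + 3882) = √3295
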